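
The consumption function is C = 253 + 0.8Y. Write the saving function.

S = -253 + 0.2Y

S = Y − C = Y − (253 + 0.8Y) = -253 + (1 − 0.8)Y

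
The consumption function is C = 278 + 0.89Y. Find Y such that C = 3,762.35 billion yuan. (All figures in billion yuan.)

Y = 3915

278 + 0.89Y = 3762.35
0.89Y = 3484.35, so Y = 3484.35/0.89 = 3915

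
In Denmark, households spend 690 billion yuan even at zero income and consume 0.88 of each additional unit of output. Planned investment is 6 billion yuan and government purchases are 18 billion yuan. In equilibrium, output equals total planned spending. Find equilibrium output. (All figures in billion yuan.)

Y = C + I + G = 690 + 0.88Y + 6 + 18
Y − 0.88Y = 714
0.12Y = 714, so Y = 714/0.12 = 5950

Y = 5950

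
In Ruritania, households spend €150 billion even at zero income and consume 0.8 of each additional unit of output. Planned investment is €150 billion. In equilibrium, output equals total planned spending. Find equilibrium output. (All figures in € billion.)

Y = C + I = 150 + 0.8Y + 150
Y − 0.8Y = 300
0.2Y = 300, so Y = 300/0.2 = 1500

Y = 1500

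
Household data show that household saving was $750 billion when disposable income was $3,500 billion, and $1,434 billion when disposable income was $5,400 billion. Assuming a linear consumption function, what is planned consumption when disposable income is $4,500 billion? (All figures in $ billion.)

C = 3390

MPS = ΔS/ΔY = (1434 − 750)/(5400 − 3500) = 684/1900 = 0.36
MPC = 1 − MPS = 0.64
Autonomous saving = 750 − 0.36(3500) = -510, so a = 510
C = 510 + 0.64(4500) = 510 + 2880 = 3390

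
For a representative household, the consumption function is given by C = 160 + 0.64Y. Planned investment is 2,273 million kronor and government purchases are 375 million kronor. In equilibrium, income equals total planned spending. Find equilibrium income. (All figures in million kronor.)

Y = C + I + G = 160 + 0.64Y + 2273 + 375
Y − 0.64Y = 2808
0.36Y = 2808, so Y = 2808/0.36 = 7800

Y = 7800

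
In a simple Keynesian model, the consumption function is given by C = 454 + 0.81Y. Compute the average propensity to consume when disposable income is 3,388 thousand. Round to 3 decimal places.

C = 454 + 0.81(3388) = 3198.28
APC = C/Y = 3198.28/3388 = 0.944

APC = 0.944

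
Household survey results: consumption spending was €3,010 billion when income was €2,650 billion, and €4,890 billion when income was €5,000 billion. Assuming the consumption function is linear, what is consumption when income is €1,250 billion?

C = 1890

MPC = (4890 − 3010)/(5000 − 2650) = 1880/2350 = 0.8
a = 3010 − 0.8(2650) = 3010 − 2120 = 890
C = 890 + 0.8(1250) = 890 + 1000 = 1890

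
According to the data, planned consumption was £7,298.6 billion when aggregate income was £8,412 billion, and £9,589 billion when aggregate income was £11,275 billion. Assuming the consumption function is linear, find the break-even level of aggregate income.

Y = 2845

MPC = (9589 − 7298.6)/(11275 − 8412) = 2290.4/2863 = 0.8
a = 7298.6 − 0.8(8412) = 7298.6 − 6729.6 = 569
Break-even: Y = a/(1−MPC) = 569/0.2 = 2845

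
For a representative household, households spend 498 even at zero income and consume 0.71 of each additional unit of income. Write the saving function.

S = Y − C = Y − (498 + 0.71Y) = -498 + (1 − 0.71)Y

S = -498 + 0.29Y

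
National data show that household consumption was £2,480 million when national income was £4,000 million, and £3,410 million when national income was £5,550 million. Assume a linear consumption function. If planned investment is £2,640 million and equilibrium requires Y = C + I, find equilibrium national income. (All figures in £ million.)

Y = 6800

MPC = (3410 − 2480)/(5550 − 4000) = 930/1550 = 0.6
a = 2480 − 0.6(4000) = 80
Equilibrium: Y = 80 + 0.6Y + 2640
0.4Y = 2720, so Y = 2720/0.4 = 6800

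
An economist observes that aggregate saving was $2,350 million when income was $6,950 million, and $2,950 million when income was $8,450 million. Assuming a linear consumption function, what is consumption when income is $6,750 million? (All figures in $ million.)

C = 4480

MPS = ΔS/ΔY = (2950 − 2350)/(8450 − 6950) = 600/1500 = 0.4
MPC = 1 − MPS = 0.6
Autonomous saving = 2350 − 0.4(6950) = -430, so a = 430
C = 430 + 0.6(6750) = 430 + 4050 = 4480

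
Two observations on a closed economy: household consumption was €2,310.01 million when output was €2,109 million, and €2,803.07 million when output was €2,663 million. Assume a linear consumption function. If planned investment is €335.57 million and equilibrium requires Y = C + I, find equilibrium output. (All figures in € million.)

Y = 6987

MPC = (2803.07 − 2310.01)/(2663 − 2109) = 493.06/554 = 0.89
a = 2310.01 − 0.89(2109) = 433
Equilibrium: Y = 433 + 0.89Y + 335.57
0.11Y = 768.57, so Y = 768.57/0.11 = 6987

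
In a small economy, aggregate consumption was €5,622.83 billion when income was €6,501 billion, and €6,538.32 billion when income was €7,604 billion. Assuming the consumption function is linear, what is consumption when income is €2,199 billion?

MPC = (6538.32 − 5622.83)/(7604 − 6501) = 915.49/1103 = 0.83
a = 5622.83 − 0.83(6501) = 5622.83 − 5395.83 = 227
C = 227 + 0.83(2199) = 227 + 1825.17 = 2052.17

C = 2052.17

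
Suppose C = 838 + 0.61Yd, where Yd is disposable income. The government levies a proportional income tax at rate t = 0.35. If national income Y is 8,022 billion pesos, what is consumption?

C = 4018.723

Yd = (1 − 0.35)(8022) = 0.65(8022) = 5214.3
C = 838 + 0.61(5214.3) = 838 + 3180.723 = 4018.723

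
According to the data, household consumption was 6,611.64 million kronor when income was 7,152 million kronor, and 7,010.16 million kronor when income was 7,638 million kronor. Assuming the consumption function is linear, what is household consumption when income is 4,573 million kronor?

MPC = (7010.16 − 6611.64)/(7638 − 7152) = 398.52/486 = 0.82
a = 6611.64 − 0.82(7152) = 6611.64 − 5864.64 = 747
C = 747 + 0.82(4573) = 747 + 3749.86 = 4496.86

C = 4496.86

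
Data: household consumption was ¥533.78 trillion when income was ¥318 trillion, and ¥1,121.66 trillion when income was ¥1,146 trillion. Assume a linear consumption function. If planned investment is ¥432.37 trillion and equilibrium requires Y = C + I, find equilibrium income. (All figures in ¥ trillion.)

Y = 2553

MPC = (1121.66 − 533.78)/(1146 − 318) = 587.88/828 = 0.71
a = 533.78 − 0.71(318) = 308
Equilibrium: Y = 308 + 0.71Y + 432.37
0.29Y = 740.37, so Y = 740.37/0.29 = 2553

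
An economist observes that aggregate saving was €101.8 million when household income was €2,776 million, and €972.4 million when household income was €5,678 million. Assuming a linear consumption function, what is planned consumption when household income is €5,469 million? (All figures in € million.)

MPS = ΔS/ΔY = (972.4 − 101.8)/(5678 − 2776) = 870.6/2902 = 0.3
MPC = 1 − MPS = 0.7
Autonomous saving = 101.8 − 0.3(2776) = -731, so a = 731
C = 731 + 0.7(5469) = 731 + 3828.3 = 4559.3

C = 4559.3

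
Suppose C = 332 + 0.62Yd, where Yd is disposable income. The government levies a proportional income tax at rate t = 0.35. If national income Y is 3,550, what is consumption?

C = 1762.65

Yd = (1 − 0.35)(3550) = 0.65(3550) = 2307.5
C = 332 + 0.62(2307.5) = 332 + 1430.65 = 1762.65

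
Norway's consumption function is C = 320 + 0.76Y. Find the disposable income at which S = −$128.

S = Y − C = -320 + 0.24Y
-320 + 0.24Y = -128, so 0.24Y = 192 and Y = 800

Y = 800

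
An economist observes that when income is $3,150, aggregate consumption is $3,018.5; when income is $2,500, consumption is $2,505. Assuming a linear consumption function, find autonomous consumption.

a = 530

MPC = ΔC/ΔY = (3018.5 − 2505)/(3150 − 2500) = 513.5/650 = 0.79
a = C − MPC·Y = 2505 − 0.79(2500) = 2505 − 1975 = 530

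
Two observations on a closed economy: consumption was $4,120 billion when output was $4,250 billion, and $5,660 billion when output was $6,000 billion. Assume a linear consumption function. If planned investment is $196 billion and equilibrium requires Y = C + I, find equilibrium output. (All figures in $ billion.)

Y = 4800

MPC = (5660 − 4120)/(6000 − 4250) = 1540/1750 = 0.88
a = 4120 − 0.88(4250) = 380
Equilibrium: Y = 380 + 0.88Y + 196
0.12Y = 576, so Y = 576/0.12 = 4800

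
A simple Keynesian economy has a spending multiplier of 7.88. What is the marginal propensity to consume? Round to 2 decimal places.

MPC = 0.87

k = 1/(1 − MPC), so 1 − MPC = 1/k = 1/7.88 = 0.1269
MPC = 1 − 0.1269 = 0.87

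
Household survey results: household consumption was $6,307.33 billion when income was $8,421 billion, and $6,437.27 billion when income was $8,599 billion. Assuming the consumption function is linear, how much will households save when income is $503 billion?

MPC = (6437.27 − 6307.33)/(8599 − 8421) = 129.94/178 = 0.73
a = 6307.33 − 0.73(8421) = 6307.33 − 6147.33 = 160
C = 160 + 0.73(503) = 527.19
S = 503 − 527.19 = -24.19

S = -24.19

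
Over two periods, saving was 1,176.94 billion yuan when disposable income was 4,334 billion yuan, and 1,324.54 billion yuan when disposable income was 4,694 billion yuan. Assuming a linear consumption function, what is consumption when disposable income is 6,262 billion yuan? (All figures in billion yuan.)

C = 4294.58

MPS = ΔS/ΔY = (1324.54 − 1176.94)/(4694 − 4334) = 147.6/360 = 0.41
MPC = 1 − MPS = 0.59
Autonomous saving = 1176.94 − 0.41(4334) = -600, so a = 600
C = 600 + 0.59(6262) = 600 + 3694.58 = 4294.58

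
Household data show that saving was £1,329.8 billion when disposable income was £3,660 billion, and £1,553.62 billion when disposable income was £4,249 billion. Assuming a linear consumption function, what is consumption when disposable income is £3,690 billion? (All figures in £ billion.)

C = 2348.8

MPS = ΔS/ΔY = (1553.62 − 1329.8)/(4249 − 3660) = 223.82/589 = 0.38
MPC = 1 − MPS = 0.62
Autonomous saving = 1329.8 − 0.38(3660) = -61, so a = 61
C = 61 + 0.62(3690) = 61 + 2287.8 = 2348.8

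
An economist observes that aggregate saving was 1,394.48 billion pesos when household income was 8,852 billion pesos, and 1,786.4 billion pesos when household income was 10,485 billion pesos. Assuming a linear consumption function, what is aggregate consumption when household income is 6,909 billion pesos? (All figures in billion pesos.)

C = 5980.84

MPS = ΔS/ΔY = (1786.4 − 1394.48)/(10485 − 8852) = 391.92/1633 = 0.24
MPC = 1 − MPS = 0.76
Autonomous saving = 1394.48 − 0.24(8852) = -730, so a = 730
C = 730 + 0.76(6909) = 730 + 5250.84 = 5980.84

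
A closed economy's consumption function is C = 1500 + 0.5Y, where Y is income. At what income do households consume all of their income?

At break-even, C = Y: 1500 + 0.5Y = Y
0.5Y = 1500, so Y = 1500/0.5 = 3000

Y = 3000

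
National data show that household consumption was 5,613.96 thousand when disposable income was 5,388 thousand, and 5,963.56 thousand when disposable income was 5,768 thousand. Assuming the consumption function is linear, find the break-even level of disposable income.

Y = 8212.5

MPC = (5963.56 − 5613.96)/(5768 − 5388) = 349.6/380 = 0.92
a = 5613.96 − 0.92(5388) = 5613.96 − 4956.96 = 657
Break-even: Y = a/(1−MPC) = 657/0.08 = 8212.5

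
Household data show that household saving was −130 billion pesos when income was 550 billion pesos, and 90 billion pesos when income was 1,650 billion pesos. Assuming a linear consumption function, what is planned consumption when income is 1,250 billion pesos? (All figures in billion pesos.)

MPS = ΔS/ΔY = (90 − (-130))/(1650 − 550) = 220/1100 = 0.2
MPC = 1 − MPS = 0.8
Autonomous saving = -130 − 0.2(550) = -240, so a = 240
C = 240 + 0.8(1250) = 240 + 1000 = 1240

C = 1240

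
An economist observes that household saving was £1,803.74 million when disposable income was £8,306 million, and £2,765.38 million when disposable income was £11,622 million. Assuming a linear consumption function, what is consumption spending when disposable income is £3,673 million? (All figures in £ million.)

C = 3212.83

MPS = ΔS/ΔY = (2765.38 − 1803.74)/(11622 − 8306) = 961.64/3316 = 0.29
MPC = 1 − MPS = 0.71
Autonomous saving = 1803.74 − 0.29(8306) = -605, so a = 605
C = 605 + 0.71(3673) = 605 + 2607.83 = 3212.83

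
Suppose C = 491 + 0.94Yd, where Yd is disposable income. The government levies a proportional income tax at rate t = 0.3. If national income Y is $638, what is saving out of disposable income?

Yd = (1 − 0.3)(638) = 0.7(638) = 446.6
C = 491 + 0.94(446.6) = 491 + 419.804 = 910.804
S = Yd − C = 446.6 − 910.804 = -464.204

S = -464.204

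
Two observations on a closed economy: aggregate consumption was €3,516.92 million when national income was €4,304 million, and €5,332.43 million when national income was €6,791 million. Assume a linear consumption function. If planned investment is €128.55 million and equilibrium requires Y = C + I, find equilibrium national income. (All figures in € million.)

Y = 1865

MPC = (5332.43 − 3516.92)/(6791 − 4304) = 1815.51/2487 = 0.73
a = 3516.92 − 0.73(4304) = 375
Equilibrium: Y = 375 + 0.73Y + 128.55
0.27Y = 503.55, so Y = 503.55/0.27 = 1865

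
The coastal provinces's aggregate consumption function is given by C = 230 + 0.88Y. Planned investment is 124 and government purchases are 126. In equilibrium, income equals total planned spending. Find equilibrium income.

Y = C + I + G = 230 + 0.88Y + 124 + 126
Y − 0.88Y = 480
0.12Y = 480, so Y = 480/0.12 = 4000

Y = 4000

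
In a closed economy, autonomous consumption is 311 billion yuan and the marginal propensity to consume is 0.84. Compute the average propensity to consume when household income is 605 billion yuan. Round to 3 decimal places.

APC = 1.354

C = 311 + 0.84(605) = 819.2
APC = C/Y = 819.2/605 = 1.354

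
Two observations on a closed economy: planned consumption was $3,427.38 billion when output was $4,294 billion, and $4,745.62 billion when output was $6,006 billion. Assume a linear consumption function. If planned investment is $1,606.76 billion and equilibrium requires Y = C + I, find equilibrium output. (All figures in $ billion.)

Y = 7512

MPC = (4745.62 − 3427.38)/(6006 − 4294) = 1318.24/1712 = 0.77
a = 3427.38 − 0.77(4294) = 121
Equilibrium: Y = 121 + 0.77Y + 1606.76
0.23Y = 1727.76, so Y = 1727.76/0.23 = 7512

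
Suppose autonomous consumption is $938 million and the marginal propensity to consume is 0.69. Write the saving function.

S = Y − C = Y − (938 + 0.69Y) = -938 + (1 − 0.69)Y

S = -938 + 0.31Y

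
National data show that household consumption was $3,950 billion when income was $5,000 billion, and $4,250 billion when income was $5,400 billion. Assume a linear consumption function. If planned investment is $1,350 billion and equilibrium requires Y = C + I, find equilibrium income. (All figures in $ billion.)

MPC = (4250 − 3950)/(5400 − 5000) = 300/400 = 0.75
a = 3950 − 0.75(5000) = 200
Equilibrium: Y = 200 + 0.75Y + 1350
0.25Y = 1550, so Y = 1550/0.25 = 6200

Y = 6200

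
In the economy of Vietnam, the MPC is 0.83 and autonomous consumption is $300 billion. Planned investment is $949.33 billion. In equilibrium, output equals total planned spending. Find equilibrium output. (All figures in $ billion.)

Y = C + I = 300 + 0.83Y + 949.33
Y − 0.83Y = 1249.33
0.17Y = 1249.33, so Y = 1249.33/0.17 = 7349

Y = 7349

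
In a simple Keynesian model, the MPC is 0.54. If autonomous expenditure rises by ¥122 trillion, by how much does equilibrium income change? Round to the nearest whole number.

The multiplier is 1/(1 − MPC) = 1/0.46.
ΔY = 122/0.46 = 265.22 ≈ 265

ΔY ≈ 265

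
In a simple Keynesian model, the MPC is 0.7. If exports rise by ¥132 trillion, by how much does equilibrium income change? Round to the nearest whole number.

ΔY ≈ 440

The multiplier is 1/(1 − MPC) = 1/0.3.
ΔY = 132/0.3 = 440.00 ≈ 440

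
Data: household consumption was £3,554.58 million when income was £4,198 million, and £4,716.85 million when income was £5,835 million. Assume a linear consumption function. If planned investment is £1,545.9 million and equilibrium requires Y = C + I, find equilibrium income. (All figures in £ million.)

Y = 7310

MPC = (4716.85 − 3554.58)/(5835 − 4198) = 1162.27/1637 = 0.71
a = 3554.58 − 0.71(4198) = 574
Equilibrium: Y = 574 + 0.71Y + 1545.9
0.29Y = 2119.9, so Y = 2119.9/0.29 = 7310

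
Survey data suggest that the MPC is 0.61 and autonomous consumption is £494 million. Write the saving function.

S = Y − C = Y − (494 + 0.61Y) = -494 + (1 − 0.61)Y

S = -494 + 0.39Y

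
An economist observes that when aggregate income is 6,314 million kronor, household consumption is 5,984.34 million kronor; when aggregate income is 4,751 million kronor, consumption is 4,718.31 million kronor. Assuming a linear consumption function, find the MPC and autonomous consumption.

MPC = 0.81; a = 870

MPC = ΔC/ΔY = (5984.34 − 4718.31)/(6314 − 4751) = 1266.03/1563 = 0.81
a = C − MPC·Y = 4718.31 − 0.81(4751) = 4718.31 − 3848.31 = 870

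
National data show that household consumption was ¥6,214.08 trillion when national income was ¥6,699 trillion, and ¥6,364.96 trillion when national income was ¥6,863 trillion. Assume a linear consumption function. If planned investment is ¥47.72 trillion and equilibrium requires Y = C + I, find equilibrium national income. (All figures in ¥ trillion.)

Y = 1234

MPC = (6364.96 − 6214.08)/(6863 − 6699) = 150.88/164 = 0.92
a = 6214.08 − 0.92(6699) = 51
Equilibrium: Y = 51 + 0.92Y + 47.72
0.08Y = 98.72, so Y = 98.72/0.08 = 1234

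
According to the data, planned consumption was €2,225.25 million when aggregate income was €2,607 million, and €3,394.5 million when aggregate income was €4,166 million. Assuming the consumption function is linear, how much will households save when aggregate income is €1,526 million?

S = 111.5

MPC = (3394.5 − 2225.25)/(4166 − 2607) = 1169.25/1559 = 0.75
a = 2225.25 − 0.75(2607) = 2225.25 − 1955.25 = 270
C = 270 + 0.75(1526) = 1414.5
S = 1526 − 1414.5 = 111.5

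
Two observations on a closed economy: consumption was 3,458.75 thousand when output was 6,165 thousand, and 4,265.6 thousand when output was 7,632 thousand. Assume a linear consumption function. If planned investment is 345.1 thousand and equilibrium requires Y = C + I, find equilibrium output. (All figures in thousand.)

Y = 918

MPC = (4265.6 − 3458.75)/(7632 − 6165) = 806.85/1467 = 0.55
a = 3458.75 − 0.55(6165) = 68
Equilibrium: Y = 68 + 0.55Y + 345.1
0.45Y = 413.1, so Y = 413.1/0.45 = 918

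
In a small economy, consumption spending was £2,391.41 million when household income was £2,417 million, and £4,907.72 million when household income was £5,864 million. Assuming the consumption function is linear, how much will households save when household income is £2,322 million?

MPC = (4907.72 − 2391.41)/(5864 − 2417) = 2516.31/3447 = 0.73
a = 2391.41 − 0.73(2417) = 2391.41 − 1764.41 = 627
C = 627 + 0.73(2322) = 2322.06
S = 2322 − 2322.06 = -0.06

S = -0.06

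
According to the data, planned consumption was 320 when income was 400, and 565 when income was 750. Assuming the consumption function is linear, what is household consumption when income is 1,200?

C = 880

MPC = (565 − 320)/(750 − 400) = 245/350 = 0.7
a = 320 − 0.7(400) = 320 − 280 = 40
C = 40 + 0.7(1200) = 40 + 840 = 880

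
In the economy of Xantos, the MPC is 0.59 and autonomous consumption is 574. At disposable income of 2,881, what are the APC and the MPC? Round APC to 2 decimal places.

MPC = 0.59 (the slope of the consumption function)
C = 574 + 0.59(2881) = 2273.79, so APC = 2273.79/2881 = 0.79

APC = 0.79; MPC = 0.59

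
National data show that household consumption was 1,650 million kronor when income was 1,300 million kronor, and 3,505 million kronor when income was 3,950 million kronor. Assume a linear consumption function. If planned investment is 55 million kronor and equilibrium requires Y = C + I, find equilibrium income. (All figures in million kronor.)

MPC = (3505 − 1650)/(3950 − 1300) = 1855/2650 = 0.7
a = 1650 − 0.7(1300) = 740
Equilibrium: Y = 740 + 0.7Y + 55
0.3Y = 795, so Y = 795/0.3 = 2650

Y = 2650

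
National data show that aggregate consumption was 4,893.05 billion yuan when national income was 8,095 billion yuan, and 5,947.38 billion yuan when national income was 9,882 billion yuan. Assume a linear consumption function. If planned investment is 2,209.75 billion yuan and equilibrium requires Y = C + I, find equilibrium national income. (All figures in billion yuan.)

Y = 5675

MPC = (5947.38 − 4893.05)/(9882 − 8095) = 1054.33/1787 = 0.59
a = 4893.05 − 0.59(8095) = 117
Equilibrium: Y = 117 + 0.59Y + 2209.75
0.41Y = 2326.75, so Y = 2326.75/0.41 = 5675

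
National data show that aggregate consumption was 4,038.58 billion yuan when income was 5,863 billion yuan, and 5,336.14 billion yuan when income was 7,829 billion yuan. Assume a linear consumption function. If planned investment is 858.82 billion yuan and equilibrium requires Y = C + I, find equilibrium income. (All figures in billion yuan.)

Y = 3023

MPC = (5336.14 − 4038.58)/(7829 − 5863) = 1297.56/1966 = 0.66
a = 4038.58 − 0.66(5863) = 169
Equilibrium: Y = 169 + 0.66Y + 858.82
0.34Y = 1027.82, so Y = 1027.82/0.34 = 3023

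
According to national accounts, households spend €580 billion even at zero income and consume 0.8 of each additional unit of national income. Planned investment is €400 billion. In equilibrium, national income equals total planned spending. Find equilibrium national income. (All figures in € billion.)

Y = C + I = 580 + 0.8Y + 400
Y − 0.8Y = 980
0.2Y = 980, so Y = 980/0.2 = 4900

Y = 4900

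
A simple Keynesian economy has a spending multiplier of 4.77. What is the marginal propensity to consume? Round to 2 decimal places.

MPC = 0.79

k = 1/(1 − MPC), so 1 − MPC = 1/k = 1/4.77 = 0.2096
MPC = 1 − 0.2096 = 0.79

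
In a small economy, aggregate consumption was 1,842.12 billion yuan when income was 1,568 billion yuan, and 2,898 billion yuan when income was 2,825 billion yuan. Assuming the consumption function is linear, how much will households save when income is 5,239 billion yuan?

MPC = (2898 − 1842.12)/(2825 − 1568) = 1055.88/1257 = 0.84
a = 1842.12 − 0.84(1568) = 1842.12 − 1317.12 = 525
C = 525 + 0.84(5239) = 4925.76
S = 5239 − 4925.76 = 313.24

S = 313.24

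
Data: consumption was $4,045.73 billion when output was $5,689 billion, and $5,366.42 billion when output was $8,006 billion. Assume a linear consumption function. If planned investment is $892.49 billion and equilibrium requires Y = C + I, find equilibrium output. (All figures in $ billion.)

MPC = (5366.42 − 4045.73)/(8006 − 5689) = 1320.69/2317 = 0.57
a = 4045.73 − 0.57(5689) = 803
Equilibrium: Y = 803 + 0.57Y + 892.49
0.43Y = 1695.49, so Y = 1695.49/0.43 = 3943

Y = 3943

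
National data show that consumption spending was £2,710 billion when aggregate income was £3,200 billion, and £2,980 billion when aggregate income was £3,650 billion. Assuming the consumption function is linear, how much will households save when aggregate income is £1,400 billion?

S = -230

MPC = (2980 − 2710)/(3650 − 3200) = 270/450 = 0.6
a = 2710 − 0.6(3200) = 2710 − 1920 = 790
C = 790 + 0.6(1400) = 1630
S = 1400 − 1630 = -230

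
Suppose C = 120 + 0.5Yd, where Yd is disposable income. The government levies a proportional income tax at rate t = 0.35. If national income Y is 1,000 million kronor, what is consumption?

Yd = (1 − 0.35)(1000) = 0.65(1000) = 650
C = 120 + 0.5(650) = 120 + 325 = 445

C = 445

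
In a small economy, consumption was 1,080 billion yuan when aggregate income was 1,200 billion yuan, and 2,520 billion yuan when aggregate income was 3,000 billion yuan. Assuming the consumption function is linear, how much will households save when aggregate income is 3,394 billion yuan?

S = 558.8

MPC = (2520 − 1080)/(3000 − 1200) = 1440/1800 = 0.8
a = 1080 − 0.8(1200) = 1080 − 960 = 120
C = 120 + 0.8(3394) = 2835.2
S = 3394 − 2835.2 = 558.8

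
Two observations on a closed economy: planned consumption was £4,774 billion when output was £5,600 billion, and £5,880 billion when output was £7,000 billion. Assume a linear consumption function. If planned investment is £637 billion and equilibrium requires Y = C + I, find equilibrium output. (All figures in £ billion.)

Y = 4700

MPC = (5880 − 4774)/(7000 − 5600) = 1106/1400 = 0.79
a = 4774 − 0.79(5600) = 350
Equilibrium: Y = 350 + 0.79Y + 637
0.21Y = 987, so Y = 987/0.21 = 4700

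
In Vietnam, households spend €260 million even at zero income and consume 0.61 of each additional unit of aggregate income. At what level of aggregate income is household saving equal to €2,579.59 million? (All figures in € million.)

Y = 7281

S = Y − C = -260 + 0.39Y
-260 + 0.39Y = 2579.59, so 0.39Y = 2839.59 and Y = 7281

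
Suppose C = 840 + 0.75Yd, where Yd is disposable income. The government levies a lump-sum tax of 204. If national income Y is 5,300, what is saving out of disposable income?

Yd = Y − T = 5300 − 204 = 5096
C = 840 + 0.75(5096) = 840 + 3822 = 4662
S = Yd − C = 5096 − 4662 = 434

S = 434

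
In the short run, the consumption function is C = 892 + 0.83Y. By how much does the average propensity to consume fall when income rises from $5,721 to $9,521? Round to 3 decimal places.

At Y = 5721: C = 892 + 0.83(5721) = 5640.43, APC = 5640.43/5721 = 0.9859
At Y = 9521: C = 8794.43, APC = 8794.43/9521 = 0.9237
Fall in APC = 0.9859 − 0.9237 = 0.0622 ≈ 0.062

ΔAPC = 0.062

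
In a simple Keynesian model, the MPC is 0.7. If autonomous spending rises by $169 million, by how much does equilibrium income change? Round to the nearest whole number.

ΔY ≈ 563

The multiplier is 1/(1 − MPC) = 1/0.3.
ΔY = 169/0.3 = 563.33 ≈ 563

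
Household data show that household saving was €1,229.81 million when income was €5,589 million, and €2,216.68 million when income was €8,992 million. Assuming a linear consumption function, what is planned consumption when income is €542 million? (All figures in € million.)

C = 775.82

MPS = ΔS/ΔY = (2216.68 − 1229.81)/(8992 − 5589) = 986.87/3403 = 0.29
MPC = 1 − MPS = 0.71
Autonomous saving = 1229.81 − 0.29(5589) = -391, so a = 391
C = 391 + 0.71(542) = 391 + 384.82 = 775.82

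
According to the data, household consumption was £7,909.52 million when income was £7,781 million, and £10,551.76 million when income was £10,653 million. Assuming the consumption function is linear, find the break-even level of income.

Y = 9387.5

MPC = (10551.76 − 7909.52)/(10653 − 7781) = 2642.24/2872 = 0.92
a = 7909.52 − 0.92(7781) = 7909.52 − 7158.52 = 751
Break-even: Y = a/(1−MPC) = 751/0.08 = 9387.5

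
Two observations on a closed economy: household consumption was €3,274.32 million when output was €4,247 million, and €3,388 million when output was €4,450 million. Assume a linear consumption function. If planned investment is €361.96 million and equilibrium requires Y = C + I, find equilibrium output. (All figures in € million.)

MPC = (3388 − 3274.32)/(4450 − 4247) = 113.68/203 = 0.56
a = 3274.32 − 0.56(4247) = 896
Equilibrium: Y = 896 + 0.56Y + 361.96
0.44Y = 1257.96, so Y = 1257.96/0.44 = 2859

Y = 2859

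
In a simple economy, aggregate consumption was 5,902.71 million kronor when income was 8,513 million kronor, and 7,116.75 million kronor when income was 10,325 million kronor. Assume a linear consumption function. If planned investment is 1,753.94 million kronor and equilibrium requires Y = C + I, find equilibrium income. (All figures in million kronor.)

MPC = (7116.75 − 5902.71)/(10325 − 8513) = 1214.04/1812 = 0.67
a = 5902.71 − 0.67(8513) = 199
Equilibrium: Y = 199 + 0.67Y + 1753.94
0.33Y = 1952.94, so Y = 1952.94/0.33 = 5918

Y = 5918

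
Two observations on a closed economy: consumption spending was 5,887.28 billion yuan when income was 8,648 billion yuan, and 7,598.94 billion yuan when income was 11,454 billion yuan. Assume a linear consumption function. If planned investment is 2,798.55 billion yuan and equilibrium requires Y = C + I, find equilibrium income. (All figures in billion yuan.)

Y = 8745

MPC = (7598.94 − 5887.28)/(11454 − 8648) = 1711.66/2806 = 0.61
a = 5887.28 − 0.61(8648) = 612
Equilibrium: Y = 612 + 0.61Y + 2798.55
0.39Y = 3410.55, so Y = 3410.55/0.39 = 8745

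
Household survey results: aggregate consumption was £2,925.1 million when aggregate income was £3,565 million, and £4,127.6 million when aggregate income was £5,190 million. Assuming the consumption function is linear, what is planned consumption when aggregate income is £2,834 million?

MPC = (4127.6 − 2925.1)/(5190 − 3565) = 1202.5/1625 = 0.74
a = 2925.1 − 0.74(3565) = 2925.1 − 2638.1 = 287
C = 287 + 0.74(2834) = 287 + 2097.16 = 2384.16

C = 2384.16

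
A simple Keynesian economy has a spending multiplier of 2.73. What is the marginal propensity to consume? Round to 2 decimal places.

k = 1/(1 − MPC), so 1 − MPC = 1/k = 1/2.73 = 0.3663
MPC = 1 − 0.3663 = 0.63

MPC = 0.63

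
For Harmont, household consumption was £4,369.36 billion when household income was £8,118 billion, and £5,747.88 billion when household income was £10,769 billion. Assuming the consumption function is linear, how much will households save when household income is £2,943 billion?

S = 1264.64

MPC = (5747.88 − 4369.36)/(10769 − 8118) = 1378.52/2651 = 0.52
a = 4369.36 − 0.52(8118) = 4369.36 − 4221.36 = 148
C = 148 + 0.52(2943) = 1678.36
S = 2943 − 1678.36 = 1264.64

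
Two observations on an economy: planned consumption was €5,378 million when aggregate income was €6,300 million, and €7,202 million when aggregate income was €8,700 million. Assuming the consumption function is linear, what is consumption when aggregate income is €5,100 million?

MPC = (7202 − 5378)/(8700 − 6300) = 1824/2400 = 0.76
a = 5378 − 0.76(6300) = 5378 − 4788 = 590
C = 590 + 0.76(5100) = 590 + 3876 = 4466

C = 4466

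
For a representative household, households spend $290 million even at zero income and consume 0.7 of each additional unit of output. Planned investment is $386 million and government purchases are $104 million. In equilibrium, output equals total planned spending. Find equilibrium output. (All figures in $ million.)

Y = C + I + G = 290 + 0.7Y + 386 + 104
Y − 0.7Y = 780
0.3Y = 780, so Y = 780/0.3 = 2600

Y = 2600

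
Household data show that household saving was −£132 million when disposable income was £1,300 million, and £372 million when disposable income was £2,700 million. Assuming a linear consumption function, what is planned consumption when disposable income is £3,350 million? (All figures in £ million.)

C = 2744

MPS = ΔS/ΔY = (372 − (-132))/(2700 − 1300) = 504/1400 = 0.36
MPC = 1 − MPS = 0.64
Autonomous saving = -132 − 0.36(1300) = -600, so a = 600
C = 600 + 0.64(3350) = 600 + 2144 = 2744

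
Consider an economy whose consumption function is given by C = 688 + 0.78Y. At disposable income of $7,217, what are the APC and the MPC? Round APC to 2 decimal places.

MPC = 0.78 (the slope of the consumption function)
C = 688 + 0.78(7217) = 6317.26, so APC = 6317.26/7217 = 0.88

APC = 0.88; MPC = 0.78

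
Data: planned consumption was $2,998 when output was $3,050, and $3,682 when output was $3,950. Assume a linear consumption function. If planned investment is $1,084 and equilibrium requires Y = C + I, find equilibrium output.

MPC = (3682 − 2998)/(3950 − 3050) = 684/900 = 0.76
a = 2998 − 0.76(3050) = 680
Equilibrium: Y = 680 + 0.76Y + 1084
0.24Y = 1764, so Y = 1764/0.24 = 7350

Y = 7350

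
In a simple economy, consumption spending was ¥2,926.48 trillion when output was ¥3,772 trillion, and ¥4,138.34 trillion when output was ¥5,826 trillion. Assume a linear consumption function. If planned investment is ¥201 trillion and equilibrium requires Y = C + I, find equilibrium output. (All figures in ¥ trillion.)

MPC = (4138.34 − 2926.48)/(5826 − 3772) = 1211.86/2054 = 0.59
a = 2926.48 − 0.59(3772) = 701
Equilibrium: Y = 701 + 0.59Y + 201
0.41Y = 902, so Y = 902/0.41 = 2200

Y = 2200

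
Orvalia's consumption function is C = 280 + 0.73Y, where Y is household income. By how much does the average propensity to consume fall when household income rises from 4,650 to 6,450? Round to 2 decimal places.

At Y = 4650: C = 280 + 0.73(4650) = 3674.5, APC = 3674.5/4650 = 0.790
At Y = 6450: C = 4988.5, APC = 4988.5/6450 = 0.773
Fall in APC = 0.790 − 0.773 = 0.017 ≈ 0.02

ΔAPC = 0.02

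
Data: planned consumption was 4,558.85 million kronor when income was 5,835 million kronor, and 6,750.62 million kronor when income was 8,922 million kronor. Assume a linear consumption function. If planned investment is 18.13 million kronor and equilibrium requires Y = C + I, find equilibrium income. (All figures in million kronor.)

MPC = (6750.62 − 4558.85)/(8922 − 5835) = 2191.77/3087 = 0.71
a = 4558.85 − 0.71(5835) = 416
Equilibrium: Y = 416 + 0.71Y + 18.13
0.29Y = 434.13, so Y = 434.13/0.29 = 1497

Y = 1497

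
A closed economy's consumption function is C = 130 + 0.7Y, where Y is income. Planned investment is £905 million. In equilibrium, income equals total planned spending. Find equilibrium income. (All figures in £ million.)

Y = 3450

Y = C + I = 130 + 0.7Y + 905
Y − 0.7Y = 1035
0.3Y = 1035, so Y = 1035/0.3 = 3450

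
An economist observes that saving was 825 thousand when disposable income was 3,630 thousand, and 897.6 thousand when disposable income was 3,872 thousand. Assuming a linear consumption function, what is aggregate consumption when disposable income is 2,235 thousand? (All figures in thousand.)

MPS = ΔS/ΔY = (897.6 − 825)/(3872 − 3630) = 72.6/242 = 0.3
MPC = 1 − MPS = 0.7
Autonomous saving = 825 − 0.3(3630) = -264, so a = 264
C = 264 + 0.7(2235) = 264 + 1564.5 = 1828.5

C = 1828.5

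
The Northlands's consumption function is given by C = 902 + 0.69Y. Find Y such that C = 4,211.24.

902 + 0.69Y = 4211.24
0.69Y = 3309.24, so Y = 3309.24/0.69 = 4796

Y = 4796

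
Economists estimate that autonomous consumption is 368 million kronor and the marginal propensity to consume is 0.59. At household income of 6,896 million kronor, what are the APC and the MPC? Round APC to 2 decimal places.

APC = 0.64; MPC = 0.59

MPC = 0.59 (the slope of the consumption function)
C = 368 + 0.59(6896) = 4436.64, so APC = 4436.64/6896 = 0.64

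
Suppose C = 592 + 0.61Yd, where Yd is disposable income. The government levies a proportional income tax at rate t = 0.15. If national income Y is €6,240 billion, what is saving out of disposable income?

S = 1476.56

Yd = (1 − 0.15)(6240) = 0.85(6240) = 5304
C = 592 + 0.61(5304) = 592 + 3235.44 = 3827.44
S = Yd − C = 5304 − 3827.44 = 1476.56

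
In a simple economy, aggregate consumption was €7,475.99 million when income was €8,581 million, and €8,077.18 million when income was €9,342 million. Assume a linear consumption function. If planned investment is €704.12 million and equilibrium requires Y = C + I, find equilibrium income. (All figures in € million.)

MPC = (8077.18 − 7475.99)/(9342 − 8581) = 601.19/761 = 0.79
a = 7475.99 − 0.79(8581) = 697
Equilibrium: Y = 697 + 0.79Y + 704.12
0.21Y = 1401.12, so Y = 1401.12/0.21 = 6672

Y = 6672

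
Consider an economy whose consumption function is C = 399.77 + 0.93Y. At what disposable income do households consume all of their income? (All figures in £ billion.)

At break-even, C = Y: 399.77 + 0.93Y = Y
0.07Y = 399.77, so Y = 399.77/0.07 = 5711

Y = 5711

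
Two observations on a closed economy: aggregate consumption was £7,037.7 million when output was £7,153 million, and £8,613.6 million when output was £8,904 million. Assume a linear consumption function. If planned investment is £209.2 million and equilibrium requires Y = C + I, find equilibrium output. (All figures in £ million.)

Y = 8092

MPC = (8613.6 − 7037.7)/(8904 − 7153) = 1575.9/1751 = 0.9
a = 7037.7 − 0.9(7153) = 600
Equilibrium: Y = 600 + 0.9Y + 209.2
0.1Y = 809.2, so Y = 809.2/0.1 = 8092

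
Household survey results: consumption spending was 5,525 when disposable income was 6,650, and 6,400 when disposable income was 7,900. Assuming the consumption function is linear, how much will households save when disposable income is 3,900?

MPC = (6400 − 5525)/(7900 − 6650) = 875/1250 = 0.7
a = 5525 − 0.7(6650) = 5525 − 4655 = 870
C = 870 + 0.7(3900) = 3600
S = 3900 − 3600 = 300

S = 300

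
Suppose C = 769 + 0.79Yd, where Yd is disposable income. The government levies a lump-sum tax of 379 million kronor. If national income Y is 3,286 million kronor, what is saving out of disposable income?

Yd = Y − T = 3286 − 379 = 2907
C = 769 + 0.79(2907) = 769 + 2296.53 = 3065.53
S = Yd − C = 2907 − 3065.53 = -158.53

S = -158.53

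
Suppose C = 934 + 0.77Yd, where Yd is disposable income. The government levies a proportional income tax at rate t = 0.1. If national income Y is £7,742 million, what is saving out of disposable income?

Yd = (1 − 0.1)(7742) = 0.9(7742) = 6967.8
C = 934 + 0.77(6967.8) = 934 + 5365.206 = 6299.206
S = Yd − C = 6967.8 − 6299.206 = 668.594

S = 668.594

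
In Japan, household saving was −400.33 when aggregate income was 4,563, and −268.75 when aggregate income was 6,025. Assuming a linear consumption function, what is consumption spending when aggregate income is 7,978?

MPS = ΔS/ΔY = (-268.75 − (-400.33))/(6025 − 4563) = 131.58/1462 = 0.09
MPC = 1 − MPS = 0.91
Autonomous saving = -400.33 − 0.09(4563) = -811, so a = 811
C = 811 + 0.91(7978) = 811 + 7259.98 = 8070.98

C = 8070.98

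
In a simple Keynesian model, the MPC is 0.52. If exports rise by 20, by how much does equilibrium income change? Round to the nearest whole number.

ΔY ≈ 42

The multiplier is 1/(1 − MPC) = 1/0.48.
ΔY = 20/0.48 = 41.67 ≈ 42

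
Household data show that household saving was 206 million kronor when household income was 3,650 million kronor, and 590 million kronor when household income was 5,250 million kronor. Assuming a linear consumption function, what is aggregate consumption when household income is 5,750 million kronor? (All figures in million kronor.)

MPS = ΔS/ΔY = (590 − 206)/(5250 − 3650) = 384/1600 = 0.24
MPC = 1 − MPS = 0.76
Autonomous saving = 206 − 0.24(3650) = -670, so a = 670
C = 670 + 0.76(5750) = 670 + 4370 = 5040

C = 5040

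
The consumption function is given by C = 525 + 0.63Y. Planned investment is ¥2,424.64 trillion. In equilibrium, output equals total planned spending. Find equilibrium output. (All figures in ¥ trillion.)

Y = 7972

Y = C + I = 525 + 0.63Y + 2424.64
Y − 0.63Y = 2949.64
0.37Y = 2949.64, so Y = 2949.64/0.37 = 7972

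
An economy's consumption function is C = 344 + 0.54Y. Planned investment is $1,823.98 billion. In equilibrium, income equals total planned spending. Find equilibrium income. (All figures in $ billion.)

Y = 4713

Y = C + I = 344 + 0.54Y + 1823.98
Y − 0.54Y = 2167.98
0.46Y = 2167.98, so Y = 2167.98/0.46 = 4713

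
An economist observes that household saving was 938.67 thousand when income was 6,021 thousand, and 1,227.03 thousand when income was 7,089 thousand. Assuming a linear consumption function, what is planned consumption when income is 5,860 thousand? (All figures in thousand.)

C = 4964.8

MPS = ΔS/ΔY = (1227.03 − 938.67)/(7089 − 6021) = 288.36/1068 = 0.27
MPC = 1 − MPS = 0.73
Autonomous saving = 938.67 − 0.27(6021) = -687, so a = 687
C = 687 + 0.73(5860) = 687 + 4277.8 = 4964.8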